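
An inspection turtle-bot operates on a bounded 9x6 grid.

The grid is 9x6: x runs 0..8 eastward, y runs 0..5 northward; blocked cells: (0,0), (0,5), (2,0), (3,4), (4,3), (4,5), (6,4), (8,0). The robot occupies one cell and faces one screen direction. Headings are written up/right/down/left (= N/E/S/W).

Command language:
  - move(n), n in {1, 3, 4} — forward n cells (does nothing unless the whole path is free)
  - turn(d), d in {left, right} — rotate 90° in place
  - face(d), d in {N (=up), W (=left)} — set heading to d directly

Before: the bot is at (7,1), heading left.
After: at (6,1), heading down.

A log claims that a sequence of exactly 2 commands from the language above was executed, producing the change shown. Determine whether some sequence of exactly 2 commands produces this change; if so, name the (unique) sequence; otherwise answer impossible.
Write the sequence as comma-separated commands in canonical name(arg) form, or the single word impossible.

move(1), turn(left)

key: running turn(left) before move(1) would end elsewhere — order is forced
initial: at (7,1), heading left
step 1 (move(1)): at (6,1), heading left
step 2 (turn(left)): at (6,1), heading down
uniquely the one of 49 2-step routes that fits.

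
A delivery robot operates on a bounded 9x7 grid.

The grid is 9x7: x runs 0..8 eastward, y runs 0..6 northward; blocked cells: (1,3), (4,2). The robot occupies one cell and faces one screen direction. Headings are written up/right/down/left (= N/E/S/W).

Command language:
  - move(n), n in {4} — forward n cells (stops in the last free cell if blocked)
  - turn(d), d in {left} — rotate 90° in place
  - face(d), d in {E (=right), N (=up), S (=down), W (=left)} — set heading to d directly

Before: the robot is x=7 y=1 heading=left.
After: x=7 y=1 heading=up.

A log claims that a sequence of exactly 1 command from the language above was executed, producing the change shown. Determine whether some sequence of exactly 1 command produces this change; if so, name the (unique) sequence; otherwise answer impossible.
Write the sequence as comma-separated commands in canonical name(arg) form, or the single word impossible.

face(N)

key: (7,1) unchanged — the single command moves nothing
from: x=7 y=1 heading=left
t=1 face(N) ⇒ x=7 y=1 heading=up
uniquely the one of 6 1-step routes that fits.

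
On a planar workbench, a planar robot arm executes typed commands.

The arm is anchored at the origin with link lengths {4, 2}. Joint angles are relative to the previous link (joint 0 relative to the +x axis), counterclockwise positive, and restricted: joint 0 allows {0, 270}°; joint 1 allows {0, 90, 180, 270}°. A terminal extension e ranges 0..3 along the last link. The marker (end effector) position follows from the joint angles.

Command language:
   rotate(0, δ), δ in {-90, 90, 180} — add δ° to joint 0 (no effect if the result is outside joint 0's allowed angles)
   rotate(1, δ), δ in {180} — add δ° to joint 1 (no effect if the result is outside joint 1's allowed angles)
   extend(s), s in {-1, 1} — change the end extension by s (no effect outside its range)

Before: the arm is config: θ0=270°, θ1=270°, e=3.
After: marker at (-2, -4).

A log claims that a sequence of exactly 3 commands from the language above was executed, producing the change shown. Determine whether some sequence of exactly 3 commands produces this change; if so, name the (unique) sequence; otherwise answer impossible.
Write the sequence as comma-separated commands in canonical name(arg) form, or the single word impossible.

extend(-1), extend(-1), extend(-1)

from: config: θ0=270°, θ1=270°, e=3
step 1 (extend(-1)): config: θ0=270°, θ1=270°, e=2
step 2 (extend(-1)): config: θ0=270°, θ1=270°, e=1
step 3 (extend(-1)): config: θ0=270°, θ1=270°, e=0
no rival 3-sequence matches.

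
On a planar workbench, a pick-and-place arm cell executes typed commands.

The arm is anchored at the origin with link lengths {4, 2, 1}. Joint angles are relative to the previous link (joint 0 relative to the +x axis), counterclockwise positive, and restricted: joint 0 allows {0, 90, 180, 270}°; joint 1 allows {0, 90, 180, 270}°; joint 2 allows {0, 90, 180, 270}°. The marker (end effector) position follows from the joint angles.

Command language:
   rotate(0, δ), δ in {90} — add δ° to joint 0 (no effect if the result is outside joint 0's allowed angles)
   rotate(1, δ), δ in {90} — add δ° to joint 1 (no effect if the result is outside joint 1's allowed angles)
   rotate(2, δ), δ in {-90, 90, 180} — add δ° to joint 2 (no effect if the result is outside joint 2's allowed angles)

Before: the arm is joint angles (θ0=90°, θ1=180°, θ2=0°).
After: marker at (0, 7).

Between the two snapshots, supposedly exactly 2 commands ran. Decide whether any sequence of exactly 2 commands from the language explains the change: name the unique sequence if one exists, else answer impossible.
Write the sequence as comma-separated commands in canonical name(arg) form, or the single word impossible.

rotate(1, 90), rotate(1, 90)

initial: joint angles (θ0=90°, θ1=180°, θ2=0°)
t=1 rotate(1, 90) ⇒ joint angles (θ0=90°, θ1=270°, θ2=0°)
t=2 rotate(1, 90) ⇒ joint angles (θ0=90°, θ1=0°, θ2=0°)
no other 2-command option fits: unique.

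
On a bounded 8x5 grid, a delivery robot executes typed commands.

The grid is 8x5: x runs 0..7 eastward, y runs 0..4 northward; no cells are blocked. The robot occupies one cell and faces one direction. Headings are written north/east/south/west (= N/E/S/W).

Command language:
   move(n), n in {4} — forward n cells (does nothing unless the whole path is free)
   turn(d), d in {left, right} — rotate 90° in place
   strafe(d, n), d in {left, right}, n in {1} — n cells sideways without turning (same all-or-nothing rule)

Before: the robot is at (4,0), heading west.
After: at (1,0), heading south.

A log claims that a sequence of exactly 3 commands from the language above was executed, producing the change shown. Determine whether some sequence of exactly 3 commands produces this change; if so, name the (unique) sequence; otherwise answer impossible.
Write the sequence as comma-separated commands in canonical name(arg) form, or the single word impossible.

move(4), turn(left), strafe(left, 1)

key: position moved to (1,0) AND the heading swung to S — translation plus rotation needed
start: at (4,0), heading west
step 1 (move(4)): at (0,0), heading west
step 2 (turn(left)): at (0,0), heading south
step 3 (strafe(left, 1)): at (1,0), heading south
uniquely the one of 125 3-step routes that fits.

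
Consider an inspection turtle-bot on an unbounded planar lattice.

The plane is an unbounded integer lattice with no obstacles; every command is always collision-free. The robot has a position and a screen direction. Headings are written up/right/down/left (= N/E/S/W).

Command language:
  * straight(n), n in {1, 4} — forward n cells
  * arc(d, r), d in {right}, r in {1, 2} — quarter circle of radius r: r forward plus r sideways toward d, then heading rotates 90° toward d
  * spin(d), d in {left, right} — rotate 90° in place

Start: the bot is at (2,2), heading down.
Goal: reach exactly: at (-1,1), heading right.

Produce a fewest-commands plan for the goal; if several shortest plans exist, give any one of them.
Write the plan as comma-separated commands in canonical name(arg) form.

from: at (2,2), heading down
1. arc(right, 2) → at (0,0), heading left
2. arc(right, 1) → at (-1,1), heading up
3. spin(right) → at (-1,1), heading right
shorter routes all fall short; 3 is best.

arc(right, 2), arc(right, 1), spin(right)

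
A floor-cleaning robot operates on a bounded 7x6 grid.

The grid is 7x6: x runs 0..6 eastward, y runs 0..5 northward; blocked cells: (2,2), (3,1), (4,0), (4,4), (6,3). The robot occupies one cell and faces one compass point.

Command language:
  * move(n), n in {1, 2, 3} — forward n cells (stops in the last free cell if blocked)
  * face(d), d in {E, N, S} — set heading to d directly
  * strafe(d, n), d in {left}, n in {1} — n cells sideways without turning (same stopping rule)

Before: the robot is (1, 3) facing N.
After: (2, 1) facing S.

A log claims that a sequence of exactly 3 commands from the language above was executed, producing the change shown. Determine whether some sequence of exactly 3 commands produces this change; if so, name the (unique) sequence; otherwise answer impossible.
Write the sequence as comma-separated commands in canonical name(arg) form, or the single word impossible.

key: cell and facing (now S) both changed — the 3 commands mix motion and turning
from: (1, 3) facing N
1. face(S) → (1, 3) facing S
2. move(2) → (1, 1) facing S
3. strafe(left, 1) → (2, 1) facing S
all 343 alternatives checked — unique.

face(S), move(2), strafe(left, 1)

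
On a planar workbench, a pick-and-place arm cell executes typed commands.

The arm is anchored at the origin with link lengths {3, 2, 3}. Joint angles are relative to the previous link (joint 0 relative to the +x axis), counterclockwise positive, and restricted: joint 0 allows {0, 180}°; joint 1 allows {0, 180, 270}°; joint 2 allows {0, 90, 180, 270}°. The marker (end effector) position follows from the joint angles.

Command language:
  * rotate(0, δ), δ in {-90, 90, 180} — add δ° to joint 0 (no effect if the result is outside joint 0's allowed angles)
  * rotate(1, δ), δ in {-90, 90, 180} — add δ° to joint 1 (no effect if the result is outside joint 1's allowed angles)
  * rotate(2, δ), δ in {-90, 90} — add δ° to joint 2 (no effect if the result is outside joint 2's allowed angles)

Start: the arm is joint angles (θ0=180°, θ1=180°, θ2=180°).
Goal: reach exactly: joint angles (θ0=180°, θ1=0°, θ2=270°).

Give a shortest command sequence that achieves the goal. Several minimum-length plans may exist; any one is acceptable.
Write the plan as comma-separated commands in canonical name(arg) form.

t0: joint angles (θ0=180°, θ1=180°, θ2=180°)
1. rotate(1, 180) → joint angles (θ0=180°, θ1=0°, θ2=180°)
2. rotate(2, 90) → joint angles (θ0=180°, θ1=0°, θ2=270°)
nothing shorter than 2 reaches the goal.

rotate(1, 180), rotate(2, 90)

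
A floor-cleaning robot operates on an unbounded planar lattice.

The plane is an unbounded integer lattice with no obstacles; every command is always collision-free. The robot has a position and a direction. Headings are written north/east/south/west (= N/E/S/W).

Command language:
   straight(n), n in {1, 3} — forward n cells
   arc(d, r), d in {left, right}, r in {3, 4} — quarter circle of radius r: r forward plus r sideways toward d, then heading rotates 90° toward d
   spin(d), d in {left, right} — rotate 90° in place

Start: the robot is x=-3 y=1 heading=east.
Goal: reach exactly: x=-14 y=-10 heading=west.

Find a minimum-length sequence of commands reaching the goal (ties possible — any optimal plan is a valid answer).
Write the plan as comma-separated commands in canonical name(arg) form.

spin(right), arc(right, 4), arc(left, 3), arc(right, 4)

t0: x=-3 y=1 heading=east
step 1 (spin(right)): x=-3 y=1 heading=south
step 2 (arc(right, 4)): x=-7 y=-3 heading=west
step 3 (arc(left, 3)): x=-10 y=-6 heading=south
step 4 (arc(right, 4)): x=-14 y=-10 heading=west
shorter routes all fall short; 4 is best.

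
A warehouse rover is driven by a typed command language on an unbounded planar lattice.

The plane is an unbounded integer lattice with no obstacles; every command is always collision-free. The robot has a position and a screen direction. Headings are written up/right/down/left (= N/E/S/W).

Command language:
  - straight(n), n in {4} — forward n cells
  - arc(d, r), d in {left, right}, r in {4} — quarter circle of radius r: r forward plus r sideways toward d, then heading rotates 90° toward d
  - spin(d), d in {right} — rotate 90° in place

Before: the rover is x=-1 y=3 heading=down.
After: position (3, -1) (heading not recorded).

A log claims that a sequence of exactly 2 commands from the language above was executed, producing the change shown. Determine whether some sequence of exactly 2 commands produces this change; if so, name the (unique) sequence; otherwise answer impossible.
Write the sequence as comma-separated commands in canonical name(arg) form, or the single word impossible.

key: order matters: swapping arc(left, 4) and spin(right) lands elsewhere
t0: x=-1 y=3 heading=down
step 1 (arc(left, 4)): x=3 y=-1 heading=right
step 2 (spin(right)): x=3 y=-1 heading=down
no other 2-command option fits: unique.

arc(left, 4), spin(right)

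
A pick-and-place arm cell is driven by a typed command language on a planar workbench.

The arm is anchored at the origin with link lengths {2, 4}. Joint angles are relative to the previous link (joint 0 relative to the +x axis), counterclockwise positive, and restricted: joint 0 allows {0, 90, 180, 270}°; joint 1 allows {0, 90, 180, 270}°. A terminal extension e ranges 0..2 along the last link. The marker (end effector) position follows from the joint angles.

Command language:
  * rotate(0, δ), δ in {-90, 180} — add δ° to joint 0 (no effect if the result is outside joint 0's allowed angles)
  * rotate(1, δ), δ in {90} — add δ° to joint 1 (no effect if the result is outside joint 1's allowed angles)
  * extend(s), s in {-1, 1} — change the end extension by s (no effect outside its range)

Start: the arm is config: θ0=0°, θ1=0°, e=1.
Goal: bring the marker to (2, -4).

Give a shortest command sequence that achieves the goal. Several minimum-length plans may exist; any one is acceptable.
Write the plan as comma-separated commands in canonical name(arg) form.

extend(-1), rotate(1, 90), rotate(1, 90), rotate(1, 90)

t0: config: θ0=0°, θ1=0°, e=1
1. extend(-1) → config: θ0=0°, θ1=0°, e=0
2. rotate(1, 90) → config: θ0=0°, θ1=90°, e=0
3. rotate(1, 90) → config: θ0=0°, θ1=180°, e=0
4. rotate(1, 90) → config: θ0=0°, θ1=270°, e=0
minimal: 4 command(s), checked below 4.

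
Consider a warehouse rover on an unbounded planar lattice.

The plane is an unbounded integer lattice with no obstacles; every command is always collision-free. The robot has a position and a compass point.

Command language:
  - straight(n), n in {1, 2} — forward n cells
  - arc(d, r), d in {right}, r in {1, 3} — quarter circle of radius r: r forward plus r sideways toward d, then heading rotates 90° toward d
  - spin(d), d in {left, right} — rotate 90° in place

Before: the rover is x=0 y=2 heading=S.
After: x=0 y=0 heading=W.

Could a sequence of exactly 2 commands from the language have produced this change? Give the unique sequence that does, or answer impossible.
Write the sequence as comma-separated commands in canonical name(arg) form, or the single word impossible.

straight(2), spin(right)

key: position moved to (0,0) AND the heading swung to W — translation plus rotation needed
start: x=0 y=2 heading=S
step 1 (straight(2)): x=0 y=0 heading=S
step 2 (spin(right)): x=0 y=0 heading=W
all 36 alternatives checked — unique.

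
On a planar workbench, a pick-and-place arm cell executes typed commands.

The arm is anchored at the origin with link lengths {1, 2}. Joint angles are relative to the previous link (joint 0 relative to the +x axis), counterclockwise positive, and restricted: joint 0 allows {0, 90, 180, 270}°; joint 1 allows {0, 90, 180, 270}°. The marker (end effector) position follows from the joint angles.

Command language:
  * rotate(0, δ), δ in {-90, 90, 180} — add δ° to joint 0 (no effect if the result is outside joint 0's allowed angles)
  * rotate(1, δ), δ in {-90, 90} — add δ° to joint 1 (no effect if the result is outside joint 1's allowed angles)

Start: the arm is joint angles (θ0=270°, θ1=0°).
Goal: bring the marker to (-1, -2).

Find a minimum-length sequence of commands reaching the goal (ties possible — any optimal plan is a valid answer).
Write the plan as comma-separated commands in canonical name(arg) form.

start: joint angles (θ0=270°, θ1=0°)
t=1 rotate(1, 90) ⇒ joint angles (θ0=270°, θ1=90°)
t=2 rotate(0, -90) ⇒ joint angles (θ0=180°, θ1=90°)
no 1-step plan works, so 2 is optimal.

rotate(1, 90), rotate(0, -90)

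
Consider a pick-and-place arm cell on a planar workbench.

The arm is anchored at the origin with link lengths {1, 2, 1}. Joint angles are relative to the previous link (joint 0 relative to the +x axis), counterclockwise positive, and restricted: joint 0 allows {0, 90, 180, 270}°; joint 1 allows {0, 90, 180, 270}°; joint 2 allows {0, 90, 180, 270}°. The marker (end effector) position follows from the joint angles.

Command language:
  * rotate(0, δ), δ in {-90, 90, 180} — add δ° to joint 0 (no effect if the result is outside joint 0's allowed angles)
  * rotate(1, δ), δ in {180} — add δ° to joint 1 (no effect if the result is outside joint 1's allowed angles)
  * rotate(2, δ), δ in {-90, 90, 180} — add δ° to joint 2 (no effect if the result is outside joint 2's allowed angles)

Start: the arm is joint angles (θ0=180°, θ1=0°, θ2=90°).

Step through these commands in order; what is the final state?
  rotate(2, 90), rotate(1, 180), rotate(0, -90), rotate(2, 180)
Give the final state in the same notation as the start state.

joint angles (θ0=90°, θ1=180°, θ2=0°)

from: joint angles (θ0=180°, θ1=0°, θ2=90°)
step 1 (rotate(2, 90)): joint angles (θ0=180°, θ1=0°, θ2=180°)
step 2 (rotate(1, 180)): joint angles (θ0=180°, θ1=180°, θ2=180°)
step 3 (rotate(0, -90)): joint angles (θ0=90°, θ1=180°, θ2=180°)
step 4 (rotate(2, 180)): joint angles (θ0=90°, θ1=180°, θ2=0°)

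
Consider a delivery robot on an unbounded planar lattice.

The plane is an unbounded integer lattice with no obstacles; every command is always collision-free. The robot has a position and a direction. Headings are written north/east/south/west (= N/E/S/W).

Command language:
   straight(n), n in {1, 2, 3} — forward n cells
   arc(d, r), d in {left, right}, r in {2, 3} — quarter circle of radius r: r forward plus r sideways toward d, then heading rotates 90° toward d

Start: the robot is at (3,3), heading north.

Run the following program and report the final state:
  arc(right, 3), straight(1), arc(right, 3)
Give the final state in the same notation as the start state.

t0: at (3,3), heading north
step 1 (arc(right, 3)): at (6,6), heading east
step 2 (straight(1)): at (7,6), heading east
step 3 (arc(right, 3)): at (10,3), heading south

at (10,3), heading south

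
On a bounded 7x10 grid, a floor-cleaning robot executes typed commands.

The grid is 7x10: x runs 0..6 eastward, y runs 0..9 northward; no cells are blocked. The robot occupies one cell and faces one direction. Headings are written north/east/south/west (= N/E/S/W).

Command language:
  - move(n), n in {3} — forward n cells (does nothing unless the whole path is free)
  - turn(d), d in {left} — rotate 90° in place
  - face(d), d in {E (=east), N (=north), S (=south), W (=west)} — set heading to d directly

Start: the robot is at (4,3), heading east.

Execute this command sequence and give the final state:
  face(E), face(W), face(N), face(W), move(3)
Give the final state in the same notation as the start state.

begin: at (4,3), heading east
1. face(E) → at (4,3), heading east
2. face(W) → at (4,3), heading west
3. face(N) → at (4,3), heading north
4. face(W) → at (4,3), heading west
5. move(3) → at (1,3), heading west

at (1,3), heading west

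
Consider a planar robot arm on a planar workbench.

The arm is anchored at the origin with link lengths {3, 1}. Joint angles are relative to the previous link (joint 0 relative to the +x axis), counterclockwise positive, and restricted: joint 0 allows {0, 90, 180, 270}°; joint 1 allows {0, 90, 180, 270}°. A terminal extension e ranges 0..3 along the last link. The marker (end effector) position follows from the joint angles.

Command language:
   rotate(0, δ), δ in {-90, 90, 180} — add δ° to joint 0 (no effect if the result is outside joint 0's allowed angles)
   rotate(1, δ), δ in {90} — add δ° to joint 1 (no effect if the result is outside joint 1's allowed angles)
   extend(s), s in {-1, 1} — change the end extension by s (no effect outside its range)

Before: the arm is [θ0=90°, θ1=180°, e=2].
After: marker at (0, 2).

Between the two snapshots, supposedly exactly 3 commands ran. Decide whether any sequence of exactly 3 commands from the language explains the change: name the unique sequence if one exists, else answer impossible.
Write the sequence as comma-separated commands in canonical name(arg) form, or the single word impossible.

t0: [θ0=90°, θ1=180°, e=2]
step 1 (extend(-1)): [θ0=90°, θ1=180°, e=1]
step 2 (extend(-1)): [θ0=90°, θ1=180°, e=0]
step 3 (extend(-1)): [θ0=90°, θ1=180°, e=0]
no rival 3-sequence matches.

extend(-1), extend(-1), extend(-1)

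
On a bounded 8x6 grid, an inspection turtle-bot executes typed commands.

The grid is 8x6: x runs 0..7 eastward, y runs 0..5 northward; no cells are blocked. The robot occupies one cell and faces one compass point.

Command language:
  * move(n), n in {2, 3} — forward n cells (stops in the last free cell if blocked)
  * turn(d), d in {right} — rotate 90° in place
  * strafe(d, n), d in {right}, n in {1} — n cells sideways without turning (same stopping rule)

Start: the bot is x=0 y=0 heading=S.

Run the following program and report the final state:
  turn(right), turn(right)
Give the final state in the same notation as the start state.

x=0 y=0 heading=N

t0: x=0 y=0 heading=S
1. turn(right) → x=0 y=0 heading=W
2. turn(right) → x=0 y=0 heading=N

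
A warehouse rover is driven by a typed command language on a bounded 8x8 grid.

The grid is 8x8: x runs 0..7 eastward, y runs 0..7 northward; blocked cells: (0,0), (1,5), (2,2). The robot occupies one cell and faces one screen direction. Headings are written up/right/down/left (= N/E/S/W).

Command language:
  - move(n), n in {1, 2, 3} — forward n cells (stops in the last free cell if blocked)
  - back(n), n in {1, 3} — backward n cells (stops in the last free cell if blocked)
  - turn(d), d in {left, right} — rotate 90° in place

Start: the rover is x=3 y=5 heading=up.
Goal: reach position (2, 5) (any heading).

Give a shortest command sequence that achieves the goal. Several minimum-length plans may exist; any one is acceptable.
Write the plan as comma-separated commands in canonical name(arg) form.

turn(left), move(1)

start: x=3 y=5 heading=up
step 1 (turn(left)): x=3 y=5 heading=left
step 2 (move(1)): x=2 y=5 heading=left
no 1-step plan works, so 2 is optimal.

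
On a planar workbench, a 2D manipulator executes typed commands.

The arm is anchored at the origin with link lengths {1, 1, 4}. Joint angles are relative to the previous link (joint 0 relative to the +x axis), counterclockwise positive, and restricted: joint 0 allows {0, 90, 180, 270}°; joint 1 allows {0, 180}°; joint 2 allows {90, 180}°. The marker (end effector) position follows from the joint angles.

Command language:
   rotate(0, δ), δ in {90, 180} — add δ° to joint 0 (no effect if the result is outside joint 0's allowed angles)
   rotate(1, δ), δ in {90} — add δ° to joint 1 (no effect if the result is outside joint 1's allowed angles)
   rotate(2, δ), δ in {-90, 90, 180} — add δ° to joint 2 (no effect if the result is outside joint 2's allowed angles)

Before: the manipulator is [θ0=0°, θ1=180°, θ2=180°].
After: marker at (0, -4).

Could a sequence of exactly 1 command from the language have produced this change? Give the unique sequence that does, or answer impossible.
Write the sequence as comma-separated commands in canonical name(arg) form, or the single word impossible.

initial: [θ0=0°, θ1=180°, θ2=180°]
t=1 rotate(2, -90) ⇒ [θ0=0°, θ1=180°, θ2=90°]
all 6 alternatives checked — unique.

rotate(2, -90)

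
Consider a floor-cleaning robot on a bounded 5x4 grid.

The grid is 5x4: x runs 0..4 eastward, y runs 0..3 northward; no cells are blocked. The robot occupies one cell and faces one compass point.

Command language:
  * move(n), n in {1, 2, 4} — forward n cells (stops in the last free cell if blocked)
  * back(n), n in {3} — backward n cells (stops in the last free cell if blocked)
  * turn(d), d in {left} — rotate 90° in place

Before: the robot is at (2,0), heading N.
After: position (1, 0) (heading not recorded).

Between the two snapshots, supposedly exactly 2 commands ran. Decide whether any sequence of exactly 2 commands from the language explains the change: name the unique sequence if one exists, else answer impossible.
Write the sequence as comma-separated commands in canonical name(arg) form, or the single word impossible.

turn(left), move(1)

key: order matters: swapping turn(left) and move(1) lands elsewhere
from: at (2,0), heading N
step 1 (turn(left)): at (2,0), heading W
step 2 (move(1)): at (1,0), heading W
no other 2-command option fits: unique.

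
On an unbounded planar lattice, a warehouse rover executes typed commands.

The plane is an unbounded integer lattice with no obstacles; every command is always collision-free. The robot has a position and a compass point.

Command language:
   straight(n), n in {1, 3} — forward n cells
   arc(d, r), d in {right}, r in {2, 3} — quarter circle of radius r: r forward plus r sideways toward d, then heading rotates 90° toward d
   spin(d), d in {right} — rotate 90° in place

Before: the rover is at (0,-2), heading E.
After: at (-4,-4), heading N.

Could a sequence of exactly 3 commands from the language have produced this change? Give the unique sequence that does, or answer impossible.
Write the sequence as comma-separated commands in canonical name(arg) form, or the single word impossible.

arc(right, 2), arc(right, 3), arc(right, 3)

key: position moved to (-4,-4) AND the heading swung to N — translation plus rotation needed
t0: at (0,-2), heading E
[1] after arc(right, 2): at (2,-4), heading S
[2] after arc(right, 3): at (-1,-7), heading W
[3] after arc(right, 3): at (-4,-4), heading N
no rival 3-sequence matches.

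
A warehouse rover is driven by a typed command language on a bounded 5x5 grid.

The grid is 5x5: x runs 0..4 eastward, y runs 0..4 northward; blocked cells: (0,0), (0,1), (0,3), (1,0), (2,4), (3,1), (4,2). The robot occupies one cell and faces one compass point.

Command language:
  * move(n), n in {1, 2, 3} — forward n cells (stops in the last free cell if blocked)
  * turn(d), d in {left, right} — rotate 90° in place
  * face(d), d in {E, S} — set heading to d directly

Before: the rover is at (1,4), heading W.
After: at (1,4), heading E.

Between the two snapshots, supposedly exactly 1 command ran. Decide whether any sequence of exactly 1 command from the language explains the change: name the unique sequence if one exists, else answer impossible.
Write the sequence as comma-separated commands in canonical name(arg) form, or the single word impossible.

key: parked at (1,4) the whole time — nothing moves the robot
t0: at (1,4), heading W
t=1 face(E) ⇒ at (1,4), heading E
all 7 alternatives checked — unique.

face(E)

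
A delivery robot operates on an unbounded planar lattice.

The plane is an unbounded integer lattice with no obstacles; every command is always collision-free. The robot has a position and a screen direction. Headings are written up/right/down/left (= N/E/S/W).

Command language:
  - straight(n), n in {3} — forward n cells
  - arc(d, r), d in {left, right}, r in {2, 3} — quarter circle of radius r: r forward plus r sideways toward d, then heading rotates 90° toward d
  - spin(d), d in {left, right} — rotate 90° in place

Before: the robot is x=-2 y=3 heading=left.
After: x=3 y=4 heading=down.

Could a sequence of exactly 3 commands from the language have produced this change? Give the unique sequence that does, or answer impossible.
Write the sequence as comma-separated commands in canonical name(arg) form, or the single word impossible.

spin(right), arc(right, 3), arc(right, 2)

key: order matters: swapping spin(right) and arc(right, 2) lands elsewhere
begin: x=-2 y=3 heading=left
[1] after spin(right): x=-2 y=3 heading=up
[2] after arc(right, 3): x=1 y=6 heading=right
[3] after arc(right, 2): x=3 y=4 heading=down
no other 3-command option fits: unique.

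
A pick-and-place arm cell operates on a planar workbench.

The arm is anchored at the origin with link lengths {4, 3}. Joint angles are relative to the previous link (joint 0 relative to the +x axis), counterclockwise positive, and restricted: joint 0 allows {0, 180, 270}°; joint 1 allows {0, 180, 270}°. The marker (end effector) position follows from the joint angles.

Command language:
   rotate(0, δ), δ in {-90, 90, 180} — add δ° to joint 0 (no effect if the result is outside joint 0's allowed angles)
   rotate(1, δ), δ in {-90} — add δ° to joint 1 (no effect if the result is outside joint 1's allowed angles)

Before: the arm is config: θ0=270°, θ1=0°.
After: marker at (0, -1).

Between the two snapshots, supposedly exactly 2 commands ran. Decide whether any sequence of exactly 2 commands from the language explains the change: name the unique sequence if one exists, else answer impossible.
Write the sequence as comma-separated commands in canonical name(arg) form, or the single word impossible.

initial: config: θ0=270°, θ1=0°
t=1 rotate(1, -90) ⇒ config: θ0=270°, θ1=270°
t=2 rotate(1, -90) ⇒ config: θ0=270°, θ1=180°
no rival 2-sequence matches.

rotate(1, -90), rotate(1, -90)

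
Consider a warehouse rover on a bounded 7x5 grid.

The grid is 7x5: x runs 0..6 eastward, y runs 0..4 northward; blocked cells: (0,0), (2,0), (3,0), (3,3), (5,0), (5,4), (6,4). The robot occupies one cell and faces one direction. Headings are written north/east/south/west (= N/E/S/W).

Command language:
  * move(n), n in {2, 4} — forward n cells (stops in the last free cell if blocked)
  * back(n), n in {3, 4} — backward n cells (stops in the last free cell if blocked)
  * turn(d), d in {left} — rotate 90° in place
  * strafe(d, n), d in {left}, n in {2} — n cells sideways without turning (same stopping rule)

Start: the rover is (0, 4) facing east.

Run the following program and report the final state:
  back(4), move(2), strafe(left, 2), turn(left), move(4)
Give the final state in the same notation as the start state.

(2, 4) facing north

t0: (0, 4) facing east
[1] after back(4): (0, 4) facing east
[2] after move(2): (2, 4) facing east
[3] after strafe(left, 2): (2, 4) facing east
[4] after turn(left): (2, 4) facing north
[5] after move(4): (2, 4) facing north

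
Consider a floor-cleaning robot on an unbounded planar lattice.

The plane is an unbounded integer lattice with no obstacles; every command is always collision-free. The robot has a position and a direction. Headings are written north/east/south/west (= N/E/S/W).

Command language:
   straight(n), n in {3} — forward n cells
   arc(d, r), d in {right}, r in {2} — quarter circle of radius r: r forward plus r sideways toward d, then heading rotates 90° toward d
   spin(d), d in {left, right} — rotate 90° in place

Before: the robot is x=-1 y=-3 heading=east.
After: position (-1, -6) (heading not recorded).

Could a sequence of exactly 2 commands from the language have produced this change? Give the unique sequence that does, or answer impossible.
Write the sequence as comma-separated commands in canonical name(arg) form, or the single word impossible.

spin(right), straight(3)

key: order matters: swapping spin(right) and straight(3) lands elsewhere
t0: x=-1 y=-3 heading=east
t=1 spin(right) ⇒ x=-1 y=-3 heading=south
t=2 straight(3) ⇒ x=-1 y=-6 heading=south
all 16 alternatives checked — unique.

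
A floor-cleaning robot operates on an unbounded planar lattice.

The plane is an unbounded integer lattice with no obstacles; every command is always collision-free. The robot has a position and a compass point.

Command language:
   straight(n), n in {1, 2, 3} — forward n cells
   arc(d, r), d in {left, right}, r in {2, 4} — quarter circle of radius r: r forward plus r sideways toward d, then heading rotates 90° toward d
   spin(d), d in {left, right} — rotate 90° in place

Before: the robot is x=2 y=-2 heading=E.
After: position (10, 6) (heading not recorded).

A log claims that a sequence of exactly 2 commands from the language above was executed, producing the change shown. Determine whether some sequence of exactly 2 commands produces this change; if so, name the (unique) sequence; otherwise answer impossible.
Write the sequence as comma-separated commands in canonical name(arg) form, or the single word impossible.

arc(left, 4), arc(right, 4)

key: running arc(right, 4) before arc(left, 4) would end elsewhere — order is forced
t0: x=2 y=-2 heading=E
step 1 (arc(left, 4)): x=6 y=2 heading=N
step 2 (arc(right, 4)): x=10 y=6 heading=E
all 81 alternatives checked — unique.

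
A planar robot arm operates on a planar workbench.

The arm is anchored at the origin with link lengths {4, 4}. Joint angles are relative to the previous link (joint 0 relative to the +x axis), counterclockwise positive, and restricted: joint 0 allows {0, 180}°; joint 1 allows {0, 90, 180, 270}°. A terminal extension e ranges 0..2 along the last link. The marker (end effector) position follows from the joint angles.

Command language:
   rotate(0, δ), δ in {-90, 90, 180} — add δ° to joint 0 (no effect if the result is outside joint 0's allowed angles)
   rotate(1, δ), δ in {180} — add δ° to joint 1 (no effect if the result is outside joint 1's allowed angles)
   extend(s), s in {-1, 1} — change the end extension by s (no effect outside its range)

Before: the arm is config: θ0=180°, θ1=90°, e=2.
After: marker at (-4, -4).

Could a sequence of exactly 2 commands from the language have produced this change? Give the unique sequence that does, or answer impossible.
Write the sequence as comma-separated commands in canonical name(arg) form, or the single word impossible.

begin: config: θ0=180°, θ1=90°, e=2
step 1 (extend(-1)): config: θ0=180°, θ1=90°, e=1
step 2 (extend(-1)): config: θ0=180°, θ1=90°, e=0
all 36 alternatives checked — unique.

extend(-1), extend(-1)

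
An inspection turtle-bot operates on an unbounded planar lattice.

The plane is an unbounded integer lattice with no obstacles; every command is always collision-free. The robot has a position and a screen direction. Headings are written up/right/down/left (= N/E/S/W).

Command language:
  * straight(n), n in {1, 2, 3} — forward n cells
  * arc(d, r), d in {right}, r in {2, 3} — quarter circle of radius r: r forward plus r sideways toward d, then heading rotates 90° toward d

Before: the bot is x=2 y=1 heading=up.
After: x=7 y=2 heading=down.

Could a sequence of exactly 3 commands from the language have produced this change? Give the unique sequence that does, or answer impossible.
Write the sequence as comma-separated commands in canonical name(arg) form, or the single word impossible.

key: position moved to (7,2) AND the heading swung to S — translation plus rotation needed
initial: x=2 y=1 heading=up
1. straight(2) → x=2 y=3 heading=up
2. arc(right, 2) → x=4 y=5 heading=right
3. arc(right, 3) → x=7 y=2 heading=down
no rival 3-sequence matches.

straight(2), arc(right, 2), arc(right, 3)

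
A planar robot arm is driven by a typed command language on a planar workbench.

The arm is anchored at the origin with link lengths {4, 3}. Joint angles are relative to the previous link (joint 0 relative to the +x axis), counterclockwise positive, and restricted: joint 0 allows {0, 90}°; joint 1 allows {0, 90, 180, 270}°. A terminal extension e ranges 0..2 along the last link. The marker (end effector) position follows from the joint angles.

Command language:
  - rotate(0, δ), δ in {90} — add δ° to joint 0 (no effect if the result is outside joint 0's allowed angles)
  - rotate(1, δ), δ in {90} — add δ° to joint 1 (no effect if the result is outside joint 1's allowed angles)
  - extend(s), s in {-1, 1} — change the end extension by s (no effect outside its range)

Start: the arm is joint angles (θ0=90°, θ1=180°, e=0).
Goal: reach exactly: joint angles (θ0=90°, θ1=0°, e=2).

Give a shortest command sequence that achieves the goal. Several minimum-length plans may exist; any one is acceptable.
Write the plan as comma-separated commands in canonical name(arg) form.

from: joint angles (θ0=90°, θ1=180°, e=0)
1. rotate(1, 90) → joint angles (θ0=90°, θ1=270°, e=0)
2. rotate(1, 90) → joint angles (θ0=90°, θ1=0°, e=0)
3. extend(1) → joint angles (θ0=90°, θ1=0°, e=1)
4. extend(1) → joint angles (θ0=90°, θ1=0°, e=2)
minimal: 4 command(s), checked below 4.

rotate(1, 90), rotate(1, 90), extend(1), extend(1)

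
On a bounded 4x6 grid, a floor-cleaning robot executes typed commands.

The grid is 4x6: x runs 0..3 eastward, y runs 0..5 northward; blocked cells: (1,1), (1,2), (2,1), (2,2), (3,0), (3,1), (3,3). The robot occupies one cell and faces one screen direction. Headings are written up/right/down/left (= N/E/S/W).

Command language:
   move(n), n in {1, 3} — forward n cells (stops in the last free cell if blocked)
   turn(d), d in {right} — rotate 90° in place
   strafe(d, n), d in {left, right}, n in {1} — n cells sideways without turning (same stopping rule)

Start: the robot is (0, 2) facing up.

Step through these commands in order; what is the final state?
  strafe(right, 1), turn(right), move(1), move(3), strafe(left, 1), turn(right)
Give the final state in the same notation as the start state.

t0: (0, 2) facing up
[1] after strafe(right, 1): (0, 2) facing up
[2] after turn(right): (0, 2) facing right
[3] after move(1): (0, 2) facing right
[4] after move(3): (0, 2) facing right
[5] after strafe(left, 1): (0, 3) facing right
[6] after turn(right): (0, 3) facing down

(0, 3) facing down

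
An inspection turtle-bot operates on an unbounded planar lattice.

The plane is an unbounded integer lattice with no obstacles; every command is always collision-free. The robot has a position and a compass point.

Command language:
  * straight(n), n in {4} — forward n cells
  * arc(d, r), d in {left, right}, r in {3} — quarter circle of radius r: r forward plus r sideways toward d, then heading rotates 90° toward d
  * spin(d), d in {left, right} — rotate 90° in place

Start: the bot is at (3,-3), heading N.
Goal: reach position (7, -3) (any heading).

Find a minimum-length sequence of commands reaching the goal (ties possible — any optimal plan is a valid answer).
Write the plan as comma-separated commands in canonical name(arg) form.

start: at (3,-3), heading N
t=1 spin(right) ⇒ at (3,-3), heading E
t=2 straight(4) ⇒ at (7,-3), heading E
no 1-step plan works, so 2 is optimal.

spin(right), straight(4)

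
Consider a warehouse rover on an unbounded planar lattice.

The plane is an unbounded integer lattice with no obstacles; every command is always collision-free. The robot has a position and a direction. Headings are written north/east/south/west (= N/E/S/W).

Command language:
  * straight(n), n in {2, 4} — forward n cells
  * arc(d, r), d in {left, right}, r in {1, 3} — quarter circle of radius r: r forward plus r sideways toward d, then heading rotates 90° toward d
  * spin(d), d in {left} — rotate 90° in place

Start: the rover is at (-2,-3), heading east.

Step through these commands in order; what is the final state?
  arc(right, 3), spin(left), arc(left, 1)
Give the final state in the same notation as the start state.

at (2,-5), heading north

from: at (-2,-3), heading east
[1] after arc(right, 3): at (1,-6), heading south
[2] after spin(left): at (1,-6), heading east
[3] after arc(left, 1): at (2,-5), heading north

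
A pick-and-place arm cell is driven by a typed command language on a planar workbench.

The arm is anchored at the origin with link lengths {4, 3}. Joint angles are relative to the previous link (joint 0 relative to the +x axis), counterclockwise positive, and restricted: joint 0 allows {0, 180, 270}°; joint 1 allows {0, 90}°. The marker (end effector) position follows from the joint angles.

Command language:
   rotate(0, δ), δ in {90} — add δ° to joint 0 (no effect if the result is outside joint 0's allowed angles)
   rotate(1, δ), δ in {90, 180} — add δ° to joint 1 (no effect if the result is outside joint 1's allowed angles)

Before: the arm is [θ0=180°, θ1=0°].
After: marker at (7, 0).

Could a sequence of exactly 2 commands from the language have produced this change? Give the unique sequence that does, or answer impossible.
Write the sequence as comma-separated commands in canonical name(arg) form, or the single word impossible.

rotate(0, 90), rotate(0, 90)

from: [θ0=180°, θ1=0°]
step 1 (rotate(0, 90)): [θ0=270°, θ1=0°]
step 2 (rotate(0, 90)): [θ0=0°, θ1=0°]
all 9 alternatives checked — unique.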